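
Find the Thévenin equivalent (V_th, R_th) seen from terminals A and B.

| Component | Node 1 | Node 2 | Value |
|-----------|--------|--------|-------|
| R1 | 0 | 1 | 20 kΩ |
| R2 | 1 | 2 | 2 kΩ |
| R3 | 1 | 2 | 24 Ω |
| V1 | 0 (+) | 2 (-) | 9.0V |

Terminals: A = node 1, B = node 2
Step 1 — V_th is the open-circuit voltage V_A - V_B (nothing connected across the terminals).
Nodal analysis, taking node 2 as the 0 V reference.
Source V1 fixes V_0 = 9 V.
KCL at each unknown node (sum of currents leaving = 0; resistances in Ω):
  Node 1: (V_1 - 9)/20000 + (V_1 - 0)/2000 + (V_1 - 0)/24 = 0
Collecting terms: 0.04222 × V_1 = 0.00045  =>  V_1 = 0.01066 V
V_th = V_1 - V_2 = 0.01066 - 0 = 0.01066 V
Step 2 — R_th: zero the source — replace V1 by a short circuit (node 2 merges into node 0) — and find the resistance seen between A (node 1) and B (node 0).
Reduce the network between node 1 (A) and node 0 (B) by series/parallel combination:
  Rp1 = R1 ‖ R2 ‖ R3 (parallel, all between nodes 0 and 1) = 1/(1/20000 + 1/2000 + 1/24) = 23.69 Ω
R_th = 23.69 Ω

Final answer: V_th = 0.01066 V, R_th = 23.69 Ω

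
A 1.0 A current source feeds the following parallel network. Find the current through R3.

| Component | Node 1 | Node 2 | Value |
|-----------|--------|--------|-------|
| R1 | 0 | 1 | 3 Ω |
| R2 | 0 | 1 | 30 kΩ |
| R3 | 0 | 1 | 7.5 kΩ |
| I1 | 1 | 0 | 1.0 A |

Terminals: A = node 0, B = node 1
All resistors sit directly between nodes 0 and 1, so they are in parallel and share one voltage V; the full source current 1 A splits among them.
1/R_par = 1/3 + 1/30000 + 1/7500 = 0.3335 S  =>  R_par = 2.999 Ω
V = I × R_par = 1 × 2.999 = 2.999 V
I_R3 = V/R3 = 2.999/7500 = 0.0003998 A

Final answer: 0.0003998 A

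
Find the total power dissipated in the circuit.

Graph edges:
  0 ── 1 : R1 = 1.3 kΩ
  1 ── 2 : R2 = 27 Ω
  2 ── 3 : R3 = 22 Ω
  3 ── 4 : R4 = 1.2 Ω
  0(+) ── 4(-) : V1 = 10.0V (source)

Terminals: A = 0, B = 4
Nodal analysis, taking node 4 as the 0 V reference.
Source V1 fixes V_0 = 10 V.
KCL at each unknown node (sum of currents leaving = 0; resistances in Ω):
  Node 1: (V_1 - 10)/1300 + (V_1 - V_2)/27 = 0
  Node 2: (V_2 - V_1)/27 + (V_2 - V_3)/22 = 0
  Node 3: (V_3 - V_2)/22 + (V_3 - 0)/1.2 = 0
Collecting terms (coefficients in siemens):
  0.03781·V_1 - 0.03704·V_2 = 0.007692
  0.08249·V_2 - 0.03704·V_1 - 0.04545·V_3 = 0
  0.8788·V_3 - 0.04545·V_2 = 0
Solving these 3 simultaneous equations (Gaussian elimination) gives:
  V_1 = 0.3718 V, V_2 = 0.1718 V, V_3 = 0.008888 V
Power in each resistor, P = (ΔV)²/R:
  P_R1 = (10 - 0.3718)²/1300 = 0.07131 W
  P_R2 = (0.3718 - 0.1718)²/27 = 0.001481 W
  P_R3 = (0.1718 - 0.008888)²/22 = 0.001207 W
  P_R4 = (0.008888 - 0)²/1.2 = 0.00006582 W
P_total = P_R1 + P_R2 + P_R3 + P_R4 = 0.07406 W

Final answer: 0.07406 W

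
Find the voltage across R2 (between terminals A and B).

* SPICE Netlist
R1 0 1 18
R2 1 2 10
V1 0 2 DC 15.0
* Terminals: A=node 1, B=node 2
R1 and R2 are in series across V1 (node 0 → node 1 → node 2), and the output A–B is taken across R2, so this is a voltage divider.
Series current: I = V1/(R1 + R2) = 15/(18 + 10) = 15/28 = 0.5357 A
V_R2 = I × R2 = V1 × R2/(R1 + R2) = 15 × 10/28 = 5.357 V

Final answer: 5.357 V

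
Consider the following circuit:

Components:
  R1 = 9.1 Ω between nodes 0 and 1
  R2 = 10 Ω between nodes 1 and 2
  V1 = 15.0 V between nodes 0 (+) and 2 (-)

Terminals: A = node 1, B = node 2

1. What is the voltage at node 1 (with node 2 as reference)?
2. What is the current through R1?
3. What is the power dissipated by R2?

Nodal analysis, taking node 2 as the 0 V reference.
Source V1 fixes V_0 = 15 V.
KCL at each unknown node (sum of currents leaving = 0; resistances in Ω):
  Node 1: (V_1 - 15)/9.1 + (V_1 - 0)/10 = 0
Collecting terms: 0.2099 × V_1 = 1.648  =>  V_1 = 7.853 V
Part 1:
  Read off the nodal solution: V_1 = 7.853 V
Part 2:
  I_R1 = (V_0 - V_1)/R1 = (15 - 7.853)/9.1 = 0.7853 A
  Magnitude: I_R1 = 0.7853 A
Part 3:
  I_R2 = (V_1 - V_2)/R2 = (7.853 - 0)/10 = 0.7853 A
  P_R2 = I_R2² × R2 = (0.7853)² × 10 = 6.168 W

Final answers:
1. V_1 = 7.853 V
2. I_R1 = 0.7853 A
3. P_R2 = 6.168 W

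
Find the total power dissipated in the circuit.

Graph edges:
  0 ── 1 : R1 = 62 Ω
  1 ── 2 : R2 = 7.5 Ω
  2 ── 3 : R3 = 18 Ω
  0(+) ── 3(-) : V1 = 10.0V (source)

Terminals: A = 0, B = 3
Nodal analysis, taking node 3 as the 0 V reference.
Source V1 fixes V_0 = 10 V.
KCL at each unknown node (sum of currents leaving = 0; resistances in Ω):
  Node 1: (V_1 - 10)/62 + (V_1 - V_2)/7.5 = 0
  Node 2: (V_2 - V_1)/7.5 + (V_2 - 0)/18 = 0
Collecting terms (coefficients in siemens):
  0.1495·V_1 - 0.1333·V_2 = 0.1613
  0.1889·V_2 - 0.1333·V_1 = 0
Determinant D = (0.1495)(0.1889) - (-0.1333)(-0.1333) = 0.01045
V_1 = [(0.1613)(0.1889) - (-0.1333)(0)]/D = 2.914 V
V_2 = [(0.1495)(0) - (0.1613)(-0.1333)]/D = 2.057 V
Power in each resistor, P = (ΔV)²/R:
  P_R1 = (10 - 2.914)²/62 = 0.8098 W
  P_R2 = (2.914 - 2.057)²/7.5 = 0.09796 W
  P_R3 = (2.057 - 0)²/18 = 0.2351 W
P_total = P_R1 + P_R2 + P_R3 = 1.143 W

Final answer: 1.143 W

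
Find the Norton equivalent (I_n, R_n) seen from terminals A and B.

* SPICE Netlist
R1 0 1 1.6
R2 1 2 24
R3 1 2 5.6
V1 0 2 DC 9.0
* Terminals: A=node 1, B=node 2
Find the Thévenin equivalent first; then I_n = V_th/R_th and R_n = R_th.
Step 1 — V_th is the open-circuit voltage V_A - V_B (nothing connected across the terminals).
Nodal analysis, taking node 2 as the 0 V reference.
Source V1 fixes V_0 = 9 V.
KCL at each unknown node (sum of currents leaving = 0; resistances in Ω):
  Node 1: (V_1 - 9)/1.6 + (V_1 - 0)/24 + (V_1 - 0)/5.6 = 0
Collecting terms: 0.8452 × V_1 = 5.625  =>  V_1 = 6.655 V
V_th = V_1 - V_2 = 6.655 - 0 = 6.655 V
Step 2 — R_th: zero the source — replace V1 by a short circuit (node 2 merges into node 0) — and find the resistance seen between A (node 1) and B (node 0).
Reduce the network between node 1 (A) and node 0 (B) by series/parallel combination:
  Rp1 = R1 ‖ R2 ‖ R3 (parallel, all between nodes 0 and 1) = 1/(1/1.6 + 1/24 + 1/5.6) = 1.183 Ω
R_th = 1.183 Ω
I_n = V_th/R_th = 6.655/1.183 = 5.625 A, and R_n = R_th = 1.183 Ω

Final answer: I_n = 5.625 A, R_n = 1.183 Ω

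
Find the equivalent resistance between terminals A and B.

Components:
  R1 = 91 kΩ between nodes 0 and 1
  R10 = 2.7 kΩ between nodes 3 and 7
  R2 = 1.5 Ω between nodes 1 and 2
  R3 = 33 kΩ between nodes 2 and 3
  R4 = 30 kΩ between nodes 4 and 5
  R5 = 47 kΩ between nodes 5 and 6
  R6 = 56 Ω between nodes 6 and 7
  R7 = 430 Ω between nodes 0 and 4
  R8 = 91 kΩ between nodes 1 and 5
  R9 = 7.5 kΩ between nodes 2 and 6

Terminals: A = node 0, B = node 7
The network is not a plain series/parallel combination. Inject a 1 A test current into terminal A (node 0) and return it from terminal B (node 7); then R_eq = V_A / (1 A).
Nodal analysis, taking node 7 as the 0 V reference.
Current source I_test pushes 1 A into node 0 and draws it out of node 7.
KCL at each unknown node (sum of currents leaving = 0; resistances in Ω):
  Node 0: (V_0 - V_1)/91000 + (V_0 - V_4)/430 - 1 = 0
  Node 1: (V_1 - V_0)/91000 + (V_1 - V_2)/1.5 + (V_1 - V_5)/91000 = 0
  Node 2: (V_2 - V_1)/1.5 + (V_2 - V_3)/33000 + (V_2 - V_6)/7500 = 0
  Node 3: (V_3 - V_2)/33000 + (V_3 - 0)/2700 = 0
  Node 4: (V_4 - V_0)/430 + (V_4 - V_5)/30000 = 0
  Node 5: (V_5 - V_1)/91000 + (V_5 - V_4)/30000 + (V_5 - V_6)/47000 = 0
  Node 6: (V_6 - V_2)/7500 + (V_6 - V_5)/47000 + (V_6 - 0)/56 = 0
Collecting terms (coefficients in siemens):
  0.002337·V_0 - 0.00001099·V_1 - 0.002326·V_4 = 1
  0.6667·V_1 - 0.00001099·V_0 - 0.6667·V_2 - 0.00001099·V_5 = 0
  0.6668·V_2 - 0.6667·V_1 - 0.0000303·V_3 - 0.0001333·V_6 = 0
  0.0004007·V_3 - 0.0000303·V_2 = 0
  0.002359·V_4 - 0.002326·V_0 - 0.00003333·V_5 = 0
  0.0000656·V_5 - 0.00001099·V_1 - 0.00003333·V_4 - 0.00002128·V_6 = 0
  0.01801·V_6 - 0.0001333·V_2 - 0.00002128·V_5 = 0
Solving these 7 simultaneous equations (Gaussian elimination) gives:
  V_0 = 38860 V, V_1 = 3579 V, V_2 = 3579 V, V_3 = 270.7 V
  V_4 = 38600 V, V_5 = 20230 V, V_6 = 50.39 V
R_eq = V_0 / 1 A = 38860 Ω = 38.86 kΩ

Final answer: 38.86 kΩ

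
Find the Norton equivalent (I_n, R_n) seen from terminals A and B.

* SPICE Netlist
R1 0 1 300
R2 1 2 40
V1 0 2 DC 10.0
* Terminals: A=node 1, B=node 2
Find the Thévenin equivalent first; then I_n = V_th/R_th and R_n = R_th.
Step 1 — V_th is the open-circuit voltage V_A - V_B (nothing connected across the terminals).
Nodal analysis, taking node 2 as the 0 V reference.
Source V1 fixes V_0 = 10 V.
KCL at each unknown node (sum of currents leaving = 0; resistances in Ω):
  Node 1: (V_1 - 10)/300 + (V_1 - 0)/40 = 0
Collecting terms: 0.02833 × V_1 = 0.03333  =>  V_1 = 1.176 V
V_th = V_1 - V_2 = 1.176 - 0 = 1.176 V
Step 2 — R_th: zero the source — replace V1 by a short circuit (node 2 merges into node 0) — and find the resistance seen between A (node 1) and B (node 0).
Reduce the network between node 1 (A) and node 0 (B) by series/parallel combination:
  Rp1 = R1 ‖ R2 (parallel, both between nodes 0 and 1) = 1/(1/300 + 1/40) = 35.29 Ω
R_th = 35.29 Ω
I_n = V_th/R_th = 1.176/35.29 = 0.03333 A, and R_n = R_th = 35.29 Ω

Final answer: I_n = 0.03333 A, R_n = 35.29 Ω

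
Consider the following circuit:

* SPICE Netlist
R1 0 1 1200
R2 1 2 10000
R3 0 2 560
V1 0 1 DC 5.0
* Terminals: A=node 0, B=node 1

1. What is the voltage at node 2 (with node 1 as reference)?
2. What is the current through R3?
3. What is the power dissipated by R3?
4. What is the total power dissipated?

Nodal analysis, taking node 1 as the 0 V reference.
Source V1 fixes V_0 = 5 V.
KCL at each unknown node (sum of currents leaving = 0; resistances in Ω):
  Node 2: (V_2 - 0)/10000 + (V_2 - 5)/560 = 0
Collecting terms: 0.001886 × V_2 = 0.008929  =>  V_2 = 4.735 V
Part 1:
  Read off the nodal solution: V_2 = 4.735 V
Part 2:
  I_R3 = (V_0 - V_2)/R3 = (5 - 4.735)/560 = 0.0004735 A
  Magnitude: I_R3 = 0.0004735 A
Part 3:
  I_R3 = (V_0 - V_2)/R3 = (5 - 4.735)/560 = 0.0004735 A
  P_R3 = I_R3² × R3 = (0.0004735)² × 560 = 0.0001255 W
Part 4:
  Power in each resistor, P = (ΔV)²/R:
    P_R1 = (5 - 0)²/1200 = 0.02083 W
    P_R2 = (0 - 4.735)²/10000 = 0.002242 W
    P_R3 = (5 - 4.735)²/560 = 0.0001255 W
  P_total = P_R1 + P_R2 + P_R3 = 0.0232 W

Final answers:
1. V_2 = 4.735 V
2. I_R3 = 0.0004735 A
3. P_R3 = 0.0001255 W
4. P_total = 0.0232 W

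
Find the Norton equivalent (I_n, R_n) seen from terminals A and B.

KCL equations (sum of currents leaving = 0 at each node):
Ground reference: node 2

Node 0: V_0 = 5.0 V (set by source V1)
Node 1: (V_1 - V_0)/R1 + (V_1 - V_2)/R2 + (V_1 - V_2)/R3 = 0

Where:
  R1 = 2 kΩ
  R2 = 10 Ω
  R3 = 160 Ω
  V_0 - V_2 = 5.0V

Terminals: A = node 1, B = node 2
Find the Thévenin equivalent first; then I_n = V_th/R_th and R_n = R_th.
Step 1 — V_th is the open-circuit voltage V_A - V_B (nothing connected across the terminals).
Nodal analysis, taking node 2 as the 0 V reference.
Source V1 fixes V_0 = 5 V.
KCL at each unknown node (sum of currents leaving = 0; resistances in Ω):
  Node 1: (V_1 - 5)/2000 + (V_1 - 0)/10 + (V_1 - 0)/160 = 0
Collecting terms: 0.1068 × V_1 = 0.0025  =>  V_1 = 0.02342 V
V_th = V_1 - V_2 = 0.02342 - 0 = 0.02342 V
Step 2 — R_th: zero the source — replace V1 by a short circuit (node 2 merges into node 0) — and find the resistance seen between A (node 1) and B (node 0).
Reduce the network between node 1 (A) and node 0 (B) by series/parallel combination:
  Rp1 = R1 ‖ R2 ‖ R3 (parallel, all between nodes 0 and 1) = 1/(1/2000 + 1/10 + 1/160) = 9.368 Ω
R_th = 9.368 Ω
I_n = V_th/R_th = 0.02342/9.368 = 0.0025 A, and R_n = R_th = 9.368 Ω

Final answer: I_n = 0.0025 A, R_n = 9.368 Ω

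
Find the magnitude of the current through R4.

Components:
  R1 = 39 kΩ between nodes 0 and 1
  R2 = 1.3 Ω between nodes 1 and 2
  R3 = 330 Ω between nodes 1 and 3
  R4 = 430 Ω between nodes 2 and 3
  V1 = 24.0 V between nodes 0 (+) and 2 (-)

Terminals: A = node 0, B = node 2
Nodal analysis, taking node 2 as the 0 V reference.
Source V1 fixes V_0 = 24 V.
KCL at each unknown node (sum of currents leaving = 0; resistances in Ω):
  Node 1: (V_1 - 24)/39000 + (V_1 - 0)/1.3 + (V_1 - V_3)/330 = 0
  Node 3: (V_3 - V_1)/330 + (V_3 - 0)/430 = 0
Collecting terms (coefficients in siemens):
  0.7723·V_1 - 0.00303·V_3 = 0.0006154
  0.005356·V_3 - 0.00303·V_1 = 0
Determinant D = (0.7723)(0.005356) - (-0.00303)(-0.00303) = 0.004127
V_1 = [(0.0006154)(0.005356) - (-0.00303)(0)]/D = 0.0007986 V
V_3 = [(0.7723)(0) - (0.0006154)(-0.00303)]/D = 0.0004518 V
I_R4 = (V_2 - V_3)/R4 = (0 - 0.0004518)/430 = -0.000001051 A
|I_R4| = 0.000001051 A

Final answer: |I_R4| = 1.051e-06 A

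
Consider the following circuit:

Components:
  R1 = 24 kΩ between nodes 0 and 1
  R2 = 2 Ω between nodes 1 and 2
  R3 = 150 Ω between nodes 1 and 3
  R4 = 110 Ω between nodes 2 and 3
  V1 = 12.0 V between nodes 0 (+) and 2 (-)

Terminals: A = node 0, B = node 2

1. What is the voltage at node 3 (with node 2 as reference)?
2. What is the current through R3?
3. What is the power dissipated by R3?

Nodal analysis, taking node 2 as the 0 V reference.
Source V1 fixes V_0 = 12 V.
KCL at each unknown node (sum of currents leaving = 0; resistances in Ω):
  Node 1: (V_1 - 12)/24000 + (V_1 - 0)/2 + (V_1 - V_3)/150 = 0
  Node 3: (V_3 - V_1)/150 + (V_3 - 0)/110 = 0
Collecting terms (coefficients in siemens):
  0.5067·V_1 - 0.006667·V_3 = 0.0005
  0.01576·V_3 - 0.006667·V_1 = 0
Determinant D = (0.5067)(0.01576) - (-0.006667)(-0.006667) = 0.00794
V_1 = [(0.0005)(0.01576) - (-0.006667)(0)]/D = 0.0009923 V
V_3 = [(0.5067)(0) - (0.0005)(-0.006667)]/D = 0.0004198 V
Part 1:
  Read off the nodal solution: V_3 = 0.0004198 V
Part 2:
  I_R3 = (V_1 - V_3)/R3 = (0.0009923 - 0.0004198)/150 = 0.000003816 A
  Magnitude: I_R3 = 0.000003816 A
Part 3:
  I_R3 = (V_1 - V_3)/R3 = (0.0009923 - 0.0004198)/150 = 0.000003816 A
  P_R3 = I_R3² × R3 = (0.000003816)² × 150 = 0.000000002185 W

Final answers:
1. V_3 = 0.0004198 V
2. I_R3 = 3.816e-06 A
3. P_R3 = 2.185e-09 W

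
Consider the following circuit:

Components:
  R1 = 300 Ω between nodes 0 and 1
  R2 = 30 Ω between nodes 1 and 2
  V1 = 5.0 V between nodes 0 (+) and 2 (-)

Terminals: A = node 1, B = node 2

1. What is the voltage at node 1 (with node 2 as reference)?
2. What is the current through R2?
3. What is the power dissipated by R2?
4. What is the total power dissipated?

Nodal analysis, taking node 2 as the 0 V reference.
Source V1 fixes V_0 = 5 V.
KCL at each unknown node (sum of currents leaving = 0; resistances in Ω):
  Node 1: (V_1 - 5)/300 + (V_1 - 0)/30 = 0
Collecting terms: 0.03667 × V_1 = 0.01667  =>  V_1 = 0.4545 V
Part 1:
  Read off the nodal solution: V_1 = 0.4545 V
Part 2:
  I_R2 = (V_1 - V_2)/R2 = (0.4545 - 0)/30 = 0.01515 A
  Magnitude: I_R2 = 0.01515 A
Part 3:
  I_R2 = (V_1 - V_2)/R2 = (0.4545 - 0)/30 = 0.01515 A
  P_R2 = I_R2² × R2 = (0.01515)² × 30 = 0.006887 W
Part 4:
  Power in each resistor, P = (ΔV)²/R:
    P_R1 = (5 - 0.4545)²/300 = 0.06887 W
    P_R2 = (0.4545 - 0)²/30 = 0.006887 W
  P_total = P_R1 + P_R2 = 0.07576 W

Final answers:
1. V_1 = 0.4545 V
2. I_R2 = 0.01515 A
3. P_R2 = 0.006887 W
4. P_total = 0.07576 W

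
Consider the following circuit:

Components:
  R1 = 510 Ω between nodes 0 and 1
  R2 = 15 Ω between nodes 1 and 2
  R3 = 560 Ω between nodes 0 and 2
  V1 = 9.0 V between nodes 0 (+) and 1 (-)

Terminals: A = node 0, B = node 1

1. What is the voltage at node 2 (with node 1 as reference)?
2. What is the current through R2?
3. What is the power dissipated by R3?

Nodal analysis, taking node 1 as the 0 V reference.
Source V1 fixes V_0 = 9 V.
KCL at each unknown node (sum of currents leaving = 0; resistances in Ω):
  Node 2: (V_2 - 0)/15 + (V_2 - 9)/560 = 0
Collecting terms: 0.06845 × V_2 = 0.01607  =>  V_2 = 0.2348 V
Part 1:
  Read off the nodal solution: V_2 = 0.2348 V
Part 2:
  I_R2 = (V_1 - V_2)/R2 = (0 - 0.2348)/15 = -0.01565 A
  Magnitude: I_R2 = 0.01565 A
Part 3:
  I_R3 = (V_0 - V_2)/R3 = (9 - 0.2348)/560 = 0.01565 A
  P_R3 = I_R3² × R3 = (0.01565)² × 560 = 0.1372 W

Final answers:
1. V_2 = 0.2348 V
2. I_R2 = 0.01565 A
3. P_R3 = 0.1372 W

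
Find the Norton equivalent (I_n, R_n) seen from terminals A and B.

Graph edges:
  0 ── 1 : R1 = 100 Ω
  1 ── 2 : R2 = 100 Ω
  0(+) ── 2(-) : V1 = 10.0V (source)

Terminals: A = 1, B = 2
Find the Thévenin equivalent first; then I_n = V_th/R_th and R_n = R_th.
Step 1 — V_th is the open-circuit voltage V_A - V_B (nothing connected across the terminals).
Nodal analysis, taking node 2 as the 0 V reference.
Source V1 fixes V_0 = 10 V.
KCL at each unknown node (sum of currents leaving = 0; resistances in Ω):
  Node 1: (V_1 - 10)/100 + (V_1 - 0)/100 = 0
Collecting terms: 0.02 × V_1 = 0.1  =>  V_1 = 5 V
V_th = V_1 - V_2 = 5 - 0 = 5 V
Step 2 — R_th: zero the source — replace V1 by a short circuit (node 2 merges into node 0) — and find the resistance seen between A (node 1) and B (node 0).
Reduce the network between node 1 (A) and node 0 (B) by series/parallel combination:
  Rp1 = R1 ‖ R2 (parallel, both between nodes 0 and 1) = 1/(1/100 + 1/100) = 50 Ω
R_th = 50 Ω
I_n = V_th/R_th = 5/50 = 0.1 A, and R_n = R_th = 50 Ω

Final answer: I_n = 0.1 A, R_n = 50 Ω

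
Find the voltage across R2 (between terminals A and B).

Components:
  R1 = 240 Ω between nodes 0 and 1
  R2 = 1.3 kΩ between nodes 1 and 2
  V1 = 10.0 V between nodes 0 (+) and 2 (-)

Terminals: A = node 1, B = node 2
R1 and R2 are in series across V1 (node 0 → node 1 → node 2), and the output A–B is taken across R2, so this is a voltage divider.
Series current: I = V1/(R1 + R2) = 10/(240 + 1300) = 10/1540 = 0.006494 A
V_R2 = I × R2 = V1 × R2/(R1 + R2) = 10 × 1300/1540 = 8.442 V

Final answer: 8.442 V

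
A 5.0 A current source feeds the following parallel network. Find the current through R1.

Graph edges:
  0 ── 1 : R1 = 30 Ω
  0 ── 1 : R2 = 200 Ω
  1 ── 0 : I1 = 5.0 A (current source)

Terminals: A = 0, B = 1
All resistors sit directly between nodes 0 and 1, so they are in parallel and share one voltage V; the full source current 5 A splits among them.
1/R_par = 1/30 + 1/200 = 0.03833 S  =>  R_par = 26.09 Ω
V = I × R_par = 5 × 26.09 = 130.4 V
I_R1 = V/R1 = 130.4/30 = 4.348 A

Final answer: 4.348 A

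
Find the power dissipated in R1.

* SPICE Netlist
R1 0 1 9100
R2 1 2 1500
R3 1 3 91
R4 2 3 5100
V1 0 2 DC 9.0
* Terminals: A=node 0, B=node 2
Nodal analysis, taking node 2 as the 0 V reference.
Source V1 fixes V_0 = 9 V.
KCL at each unknown node (sum of currents leaving = 0; resistances in Ω):
  Node 1: (V_1 - 9)/9100 + (V_1 - 0)/1500 + (V_1 - V_3)/91 = 0
  Node 3: (V_3 - V_1)/91 + (V_3 - 0)/5100 = 0
Collecting terms (coefficients in siemens):
  0.01177·V_1 - 0.01099·V_3 = 0.000989
  0.01119·V_3 - 0.01099·V_1 = 0
Determinant D = (0.01177)(0.01119) - (-0.01099)(-0.01099) = 0.00001084
V_1 = [(0.000989)(0.01119) - (-0.01099)(0)]/D = 1.02 V
V_3 = [(0.01177)(0) - (0.000989)(-0.01099)]/D = 1.003 V
I_R1 = (V_0 - V_1)/R1 = (9 - 1.02)/9100 = 0.0008769 A
P_R1 = I_R1² × R1 = (0.0008769)² × 9100 = 0.006997 W

Final answer: 0.006997 W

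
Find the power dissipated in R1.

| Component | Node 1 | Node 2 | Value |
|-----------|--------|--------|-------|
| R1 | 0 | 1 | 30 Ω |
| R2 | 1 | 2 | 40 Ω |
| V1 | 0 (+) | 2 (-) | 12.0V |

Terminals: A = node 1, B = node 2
Nodal analysis, taking node 2 as the 0 V reference.
Source V1 fixes V_0 = 12 V.
KCL at each unknown node (sum of currents leaving = 0; resistances in Ω):
  Node 1: (V_1 - 12)/30 + (V_1 - 0)/40 = 0
Collecting terms: 0.05833 × V_1 = 0.4  =>  V_1 = 6.857 V
I_R1 = (V_0 - V_1)/R1 = (12 - 6.857)/30 = 0.1714 A
P_R1 = I_R1² × R1 = (0.1714)² × 30 = 0.8816 W

Final answer: 0.8816 W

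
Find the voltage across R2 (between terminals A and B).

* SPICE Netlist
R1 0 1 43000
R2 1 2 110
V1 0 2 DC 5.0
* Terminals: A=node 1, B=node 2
R1 and R2 are in series across V1 (node 0 → node 1 → node 2), and the output A–B is taken across R2, so this is a voltage divider.
Series current: I = V1/(R1 + R2) = 5/(43000 + 110) = 5/43110 = 0.000116 A
V_R2 = I × R2 = V1 × R2/(R1 + R2) = 5 × 110/43110 = 0.01276 V

Final answer: 0.01276 V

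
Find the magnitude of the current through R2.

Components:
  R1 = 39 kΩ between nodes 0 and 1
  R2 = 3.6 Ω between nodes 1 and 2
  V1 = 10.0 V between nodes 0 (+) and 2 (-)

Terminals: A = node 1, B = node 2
Nodal analysis, taking node 2 as the 0 V reference.
Source V1 fixes V_0 = 10 V.
KCL at each unknown node (sum of currents leaving = 0; resistances in Ω):
  Node 1: (V_1 - 10)/39000 + (V_1 - 0)/3.6 = 0
Collecting terms: 0.2778 × V_1 = 0.0002564  =>  V_1 = 0.000923 V
I_R2 = (V_1 - V_2)/R2 = (0.000923 - 0)/3.6 = 0.0002564 A
|I_R2| = 0.0002564 A

Final answer: |I_R2| = 0.0002564 A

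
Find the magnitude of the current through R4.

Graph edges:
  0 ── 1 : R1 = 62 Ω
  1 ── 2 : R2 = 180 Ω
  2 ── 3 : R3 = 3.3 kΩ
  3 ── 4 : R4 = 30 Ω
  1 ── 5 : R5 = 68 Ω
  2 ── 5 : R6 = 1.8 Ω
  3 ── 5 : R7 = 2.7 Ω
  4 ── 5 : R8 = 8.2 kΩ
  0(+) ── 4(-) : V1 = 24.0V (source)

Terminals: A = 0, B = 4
Nodal analysis, taking node 4 as the 0 V reference.
Source V1 fixes V_0 = 24 V.
KCL at each unknown node (sum of currents leaving = 0; resistances in Ω):
  Node 1: (V_1 - 24)/62 + (V_1 - V_2)/180 + (V_1 - V_5)/68 = 0
  Node 2: (V_2 - V_1)/180 + (V_2 - V_3)/3300 + (V_2 - V_5)/1.8 = 0
  Node 3: (V_3 - V_2)/3300 + (V_3 - 0)/30 + (V_3 - V_5)/2.7 = 0
  Node 5: (V_5 - V_1)/68 + (V_5 - V_2)/1.8 + (V_5 - V_3)/2.7 + (V_5 - 0)/8200 = 0
Collecting terms (coefficients in siemens):
  0.03639·V_1 - 0.005556·V_2 - 0.01471·V_5 = 0.3871
  0.5614·V_2 - 0.005556·V_1 - 0.000303·V_3 - 0.5556·V_5 = 0
  0.404·V_3 - 0.000303·V_2 - 0.3704·V_5 = 0
  0.9408·V_5 - 0.01471·V_1 - 0.5556·V_2 - 0.3704·V_3 = 0
Solving these 4 simultaneous equations (Gaussian elimination) gives:
  V_1 = 13.67 V, V_2 = 5.507 V, V_3 = 4.978 V, V_5 = 5.426 V
I_R4 = (V_3 - V_4)/R4 = (4.978 - 0)/30 = 0.1659 A
|I_R4| = 0.1659 A

Final answer: |I_R4| = 0.1659 A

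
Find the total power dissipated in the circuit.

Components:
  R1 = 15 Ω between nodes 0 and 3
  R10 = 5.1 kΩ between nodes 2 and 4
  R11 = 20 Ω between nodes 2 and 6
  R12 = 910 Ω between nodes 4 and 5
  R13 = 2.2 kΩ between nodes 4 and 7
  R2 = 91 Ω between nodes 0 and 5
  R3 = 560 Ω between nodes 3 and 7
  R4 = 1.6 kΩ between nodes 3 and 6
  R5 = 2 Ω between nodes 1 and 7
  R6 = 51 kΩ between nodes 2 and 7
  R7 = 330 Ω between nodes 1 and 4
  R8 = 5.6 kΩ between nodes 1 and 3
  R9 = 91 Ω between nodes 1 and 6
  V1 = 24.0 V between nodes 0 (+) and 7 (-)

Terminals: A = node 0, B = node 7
Nodal analysis, taking node 7 as the 0 V reference.
Source V1 fixes V_0 = 24 V.
KCL at each unknown node (sum of currents leaving = 0; resistances in Ω):
  Node 1: (V_1 - 0)/2 + (V_1 - V_4)/330 + (V_1 - V_3)/5600 + (V_1 - V_6)/91 = 0
  Node 2: (V_2 - 0)/51000 + (V_2 - V_4)/5100 + (V_2 - V_6)/20 = 0
  Node 3: (V_3 - 24)/15 + (V_3 - 0)/560 + (V_3 - V_6)/1600 + (V_3 - V_1)/5600 = 0
  Node 4: (V_4 - V_1)/330 + (V_4 - V_2)/5100 + (V_4 - V_5)/910 + (V_4 - 0)/2200 = 0
  Node 5: (V_5 - 24)/91 + (V_5 - V_4)/910 = 0
  Node 6: (V_6 - V_3)/1600 + (V_6 - V_1)/91 + (V_6 - V_2)/20 = 0
Collecting terms (coefficients in siemens):
  0.5142·V_1 - 0.0001786·V_3 - 0.00303·V_4 - 0.01099·V_6 = 0
  0.05022·V_2 - 0.0001961·V_4 - 0.05·V_6 = 0
  0.06926·V_3 - 0.0001786·V_1 - 0.000625·V_6 = 1.6
  0.00478·V_4 - 0.00303·V_1 - 0.0001961·V_2 - 0.001099·V_5 = 0
  0.01209·V_5 - 0.001099·V_4 = 0.2637
  0.06161·V_6 - 0.01099·V_1 - 0.05·V_2 - 0.000625·V_3 = 0
Solving these 6 simultaneous equations (Gaussian elimination) gives:
  V_1 = 0.06812 V, V_2 = 1.385 V, V_3 = 23.12 V, V_4 = 5.225 V
  V_5 = 22.29 V, V_6 = 1.371 V
Power in each resistor, P = (ΔV)²/R:
  P_R1 = (24 - 23.12)²/15 = 0.05218 W
  P_R2 = (24 - 22.29)²/91 = 0.03201 W
  P_R3 = (23.12 - 0)²/560 = 0.9541 W
  P_R4 = (23.12 - 1.371)²/1600 = 0.2955 W
  P_R5 = (0.06812 - 0)²/2 = 0.00232 W
  P_R6 = (1.385 - 0)²/51000 = 0.00003763 W
  P_R7 = (0.06812 - 5.225)²/330 = 0.0806 W
  P_R8 = (0.06812 - 23.12)²/5600 = 0.09485 W
  P_R9 = (0.06812 - 1.371)²/91 = 0.01865 W
  P_R10 = (1.385 - 5.225)²/5100 = 0.002891 W
  P_R11 = (1.385 - 1.371)²/20 = 0.00001053 W
  P_R12 = (5.225 - 22.29)²/910 = 0.3201 W
  P_R13 = (5.225 - 0)²/2200 = 0.01241 W
P_total = P_R1 + P_R2 + P_R3 + P_R4 + P_R5 + P_R6 + P_R7 + P_R8 + P_R9 + P_R10 + P_R11 + P_R12 + P_R13 = 1.866 W

Final answer: 1.866 W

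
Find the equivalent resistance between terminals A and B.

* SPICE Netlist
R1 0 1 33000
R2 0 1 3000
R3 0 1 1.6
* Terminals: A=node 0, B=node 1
Reduce the network between node 0 (A) and node 1 (B) by series/parallel combination:
  Rp1 = R1 ‖ R2 ‖ R3 (parallel, all between nodes 0 and 1) = 1/(1/33000 + 1/3000 + 1/1.6) = 1.599 Ω
R_eq = 1.599 Ω

Final answer: 1.599 Ω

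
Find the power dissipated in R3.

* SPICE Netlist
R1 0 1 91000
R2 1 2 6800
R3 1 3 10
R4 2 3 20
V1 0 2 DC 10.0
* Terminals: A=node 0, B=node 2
Nodal analysis, taking node 2 as the 0 V reference.
Source V1 fixes V_0 = 10 V.
KCL at each unknown node (sum of currents leaving = 0; resistances in Ω):
  Node 1: (V_1 - 10)/91000 + (V_1 - 0)/6800 + (V_1 - V_3)/10 = 0
  Node 3: (V_3 - V_1)/10 + (V_3 - 0)/20 = 0
Collecting terms (coefficients in siemens):
  0.1002·V_1 - 0.1·V_3 = 0.0001099
  0.15·V_3 - 0.1·V_1 = 0
Determinant D = (0.1002)(0.15) - (-0.1)(-0.1) = 0.005024
V_1 = [(0.0001099)(0.15) - (-0.1)(0)]/D = 0.003281 V
V_3 = [(0.1002)(0) - (0.0001099)(-0.1)]/D = 0.002187 V
I_R3 = (V_1 - V_3)/R3 = (0.003281 - 0.002187)/10 = 0.0001094 A
P_R3 = I_R3² × R3 = (0.0001094)² × 10 = 0.0000001196 W

Final answer: 1.196e-07 W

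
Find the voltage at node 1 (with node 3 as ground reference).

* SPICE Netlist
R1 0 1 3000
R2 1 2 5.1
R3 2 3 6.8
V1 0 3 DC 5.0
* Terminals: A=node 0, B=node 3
Nodal analysis, taking node 3 as the 0 V reference.
Source V1 fixes V_0 = 5 V.
KCL at each unknown node (sum of currents leaving = 0; resistances in Ω):
  Node 1: (V_1 - 5)/3000 + (V_1 - V_2)/5.1 = 0
  Node 2: (V_2 - V_1)/5.1 + (V_2 - 0)/6.8 = 0
Collecting terms (coefficients in siemens):
  0.1964·V_1 - 0.1961·V_2 = 0.001667
  0.3431·V_2 - 0.1961·V_1 = 0
Determinant D = (0.1964)(0.3431) - (-0.1961)(-0.1961) = 0.02895
V_1 = [(0.001667)(0.3431) - (-0.1961)(0)]/D = 0.01975 V
V_2 = [(0.1964)(0) - (0.001667)(-0.1961)]/D = 0.01129 V
The requested potential is V_1 = 0.01975 V.

Final answer: V_1 = 0.01975 V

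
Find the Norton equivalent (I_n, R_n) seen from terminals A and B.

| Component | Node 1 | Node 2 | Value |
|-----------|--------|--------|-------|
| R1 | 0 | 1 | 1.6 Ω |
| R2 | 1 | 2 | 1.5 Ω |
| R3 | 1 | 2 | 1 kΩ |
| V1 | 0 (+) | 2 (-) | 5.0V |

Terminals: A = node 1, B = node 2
Find the Thévenin equivalent first; then I_n = V_th/R_th and R_n = R_th.
Step 1 — V_th is the open-circuit voltage V_A - V_B (nothing connected across the terminals).
Nodal analysis, taking node 2 as the 0 V reference.
Source V1 fixes V_0 = 5 V.
KCL at each unknown node (sum of currents leaving = 0; resistances in Ω):
  Node 1: (V_1 - 5)/1.6 + (V_1 - 0)/1.5 + (V_1 - 0)/1000 = 0
Collecting terms: 1.293 × V_1 = 3.125  =>  V_1 = 2.417 V
V_th = V_1 - V_2 = 2.417 - 0 = 2.417 V
Step 2 — R_th: zero the source — replace V1 by a short circuit (node 2 merges into node 0) — and find the resistance seen between A (node 1) and B (node 0).
Reduce the network between node 1 (A) and node 0 (B) by series/parallel combination:
  Rp1 = R1 ‖ R2 ‖ R3 (parallel, all between nodes 0 and 1) = 1/(1/1.6 + 1/1.5 + 1/1000) = 0.7736 Ω
R_th = 0.7736 Ω
I_n = V_th/R_th = 2.417/0.7736 = 3.125 A, and R_n = R_th = 0.7736 Ω

Final answer: I_n = 3.125 A, R_n = 0.7736 Ω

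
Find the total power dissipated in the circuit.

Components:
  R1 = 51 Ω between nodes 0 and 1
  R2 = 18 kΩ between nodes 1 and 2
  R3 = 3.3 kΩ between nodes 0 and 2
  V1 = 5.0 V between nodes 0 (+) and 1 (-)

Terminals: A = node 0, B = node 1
Nodal analysis, taking node 1 as the 0 V reference.
Source V1 fixes V_0 = 5 V.
KCL at each unknown node (sum of currents leaving = 0; resistances in Ω):
  Node 2: (V_2 - 0)/18000 + (V_2 - 5)/3300 = 0
Collecting terms: 0.0003586 × V_2 = 0.001515  =>  V_2 = 4.225 V
Power in each resistor, P = (ΔV)²/R:
  P_R1 = (5 - 0)²/51 = 0.4902 W
  P_R2 = (0 - 4.225)²/18000 = 0.0009919 W
  P_R3 = (5 - 4.225)²/3300 = 0.0001818 W
P_total = P_R1 + P_R2 + P_R3 = 0.4914 W

Final answer: 0.4914 W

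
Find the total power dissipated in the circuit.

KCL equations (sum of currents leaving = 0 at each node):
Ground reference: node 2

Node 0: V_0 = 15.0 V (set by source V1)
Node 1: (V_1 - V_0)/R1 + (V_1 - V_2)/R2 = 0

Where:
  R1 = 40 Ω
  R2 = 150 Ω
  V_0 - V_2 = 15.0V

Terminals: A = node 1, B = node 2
Nodal analysis, taking node 2 as the 0 V reference.
Source V1 fixes V_0 = 15 V.
KCL at each unknown node (sum of currents leaving = 0; resistances in Ω):
  Node 1: (V_1 - 15)/40 + (V_1 - 0)/150 = 0
Collecting terms: 0.03167 × V_1 = 0.375  =>  V_1 = 11.84 V
Power in each resistor, P = (ΔV)²/R:
  P_R1 = (15 - 11.84)²/40 = 0.2493 W
  P_R2 = (11.84 - 0)²/150 = 0.9349 W
P_total = P_R1 + P_R2 = 1.184 W

Final answer: 1.184 W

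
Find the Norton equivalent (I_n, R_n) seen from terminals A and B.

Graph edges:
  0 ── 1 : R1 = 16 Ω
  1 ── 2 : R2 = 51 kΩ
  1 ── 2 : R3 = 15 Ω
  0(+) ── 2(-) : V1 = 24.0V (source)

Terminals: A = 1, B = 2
Find the Thévenin equivalent first; then I_n = V_th/R_th and R_n = R_th.
Step 1 — V_th is the open-circuit voltage V_A - V_B (nothing connected across the terminals).
Nodal analysis, taking node 2 as the 0 V reference.
Source V1 fixes V_0 = 24 V.
KCL at each unknown node (sum of currents leaving = 0; resistances in Ω):
  Node 1: (V_1 - 24)/16 + (V_1 - 0)/51000 + (V_1 - 0)/15 = 0
Collecting terms: 0.1292 × V_1 = 1.5  =>  V_1 = 11.61 V
V_th = V_1 - V_2 = 11.61 - 0 = 11.61 V
Step 2 — R_th: zero the source — replace V1 by a short circuit (node 2 merges into node 0) — and find the resistance seen between A (node 1) and B (node 0).
Reduce the network between node 1 (A) and node 0 (B) by series/parallel combination:
  Rp1 = R1 ‖ R2 ‖ R3 (parallel, all between nodes 0 and 1) = 1/(1/16 + 1/51000 + 1/15) = 7.741 Ω
R_th = 7.741 Ω
I_n = V_th/R_th = 11.61/7.741 = 1.5 A, and R_n = R_th = 7.741 Ω

Final answer: I_n = 1.5 A, R_n = 7.741 Ω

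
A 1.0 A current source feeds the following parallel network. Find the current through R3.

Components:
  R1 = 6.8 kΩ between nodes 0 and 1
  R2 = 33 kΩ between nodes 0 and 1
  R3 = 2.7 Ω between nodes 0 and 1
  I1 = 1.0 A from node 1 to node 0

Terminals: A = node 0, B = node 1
All resistors sit directly between nodes 0 and 1, so they are in parallel and share one voltage V; the full source current 1 A splits among them.
1/R_par = 1/6800 + 1/33000 + 1/2.7 = 0.3705 S  =>  R_par = 2.699 Ω
V = I × R_par = 1 × 2.699 = 2.699 V
I_R3 = V/R3 = 2.699/2.7 = 0.9995 A

Final answer: 0.9995 A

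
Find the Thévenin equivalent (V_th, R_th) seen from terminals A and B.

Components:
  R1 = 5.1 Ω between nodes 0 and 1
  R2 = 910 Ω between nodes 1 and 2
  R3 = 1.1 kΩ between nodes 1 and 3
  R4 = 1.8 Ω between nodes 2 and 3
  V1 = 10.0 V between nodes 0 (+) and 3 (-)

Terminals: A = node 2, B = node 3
Step 1 — V_th is the open-circuit voltage V_A - V_B (nothing connected across the terminals).
Nodal analysis, taking node 3 as the 0 V reference.
Source V1 fixes V_0 = 10 V.
KCL at each unknown node (sum of currents leaving = 0; resistances in Ω):
  Node 1: (V_1 - 10)/5.1 + (V_1 - V_2)/910 + (V_1 - 0)/1100 = 0
  Node 2: (V_2 - V_1)/910 + (V_2 - 0)/1.8 = 0
Collecting terms (coefficients in siemens):
  0.1981·V_1 - 0.001099·V_2 = 1.961
  0.5567·V_2 - 0.001099·V_1 = 0
Determinant D = (0.1981)(0.5567) - (-0.001099)(-0.001099) = 0.1103
V_1 = [(1.961)(0.5567) - (-0.001099)(0)]/D = 9.899 V
V_2 = [(0.1981)(0) - (1.961)(-0.001099)]/D = 0.01954 V
V_th = V_2 - V_3 = 0.01954 - 0 = 0.01954 V
Step 2 — R_th: zero the source — replace V1 by a short circuit (node 3 merges into node 0) — and find the resistance seen between A (node 2) and B (node 0).
Reduce the network between node 2 (A) and node 0 (B) by series/parallel combination:
  Rp1 = R1 ‖ R3 (parallel, both between nodes 0 and 1) = 1/(1/5.1 + 1/1100) = 5.076 Ω
  Rs1 = R2 + Rp1 (series, joined only at node 1) = 910 + 5.076 = 915.1 Ω
  Rp2 = R4 ‖ Rs1 (parallel, both between nodes 0 and 2) = 1/(1/1.8 + 1/915.1) = 1.796 Ω
R_th = 1.796 Ω

Final answer: V_th = 0.01954 V, R_th = 1.796 Ω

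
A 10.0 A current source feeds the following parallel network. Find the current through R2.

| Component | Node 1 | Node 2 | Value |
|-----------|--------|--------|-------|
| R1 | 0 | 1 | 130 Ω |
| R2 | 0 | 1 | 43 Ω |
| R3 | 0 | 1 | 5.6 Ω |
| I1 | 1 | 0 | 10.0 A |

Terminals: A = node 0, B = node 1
All resistors sit directly between nodes 0 and 1, so they are in parallel and share one voltage V; the full source current 10 A splits among them.
1/R_par = 1/130 + 1/43 + 1/5.6 = 0.2095 S  =>  R_par = 4.773 Ω
V = I × R_par = 10 × 4.773 = 47.73 V
I_R2 = V/R2 = 47.73/43 = 1.11 A

Final answer: 1.11 A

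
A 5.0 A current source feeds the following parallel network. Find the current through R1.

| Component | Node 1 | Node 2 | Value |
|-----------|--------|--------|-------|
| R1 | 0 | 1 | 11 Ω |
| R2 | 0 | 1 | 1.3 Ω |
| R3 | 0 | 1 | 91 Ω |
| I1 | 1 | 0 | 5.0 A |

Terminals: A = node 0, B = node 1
All resistors sit directly between nodes 0 and 1, so they are in parallel and share one voltage V; the full source current 5 A splits among them.
1/R_par = 1/11 + 1/1.3 + 1/91 = 0.8711 S  =>  R_par = 1.148 Ω
V = I × R_par = 5 × 1.148 = 5.74 V
I_R1 = V/R1 = 5.74/11 = 0.5218 A

Final answer: 0.5218 A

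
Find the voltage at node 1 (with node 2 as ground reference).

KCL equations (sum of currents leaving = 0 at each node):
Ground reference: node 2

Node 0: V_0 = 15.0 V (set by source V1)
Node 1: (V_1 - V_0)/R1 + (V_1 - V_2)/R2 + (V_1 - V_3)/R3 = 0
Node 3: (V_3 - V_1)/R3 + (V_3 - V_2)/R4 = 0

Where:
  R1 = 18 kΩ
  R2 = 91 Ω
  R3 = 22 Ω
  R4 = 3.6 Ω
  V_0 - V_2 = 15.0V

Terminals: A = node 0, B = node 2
Nodal analysis, taking node 2 as the 0 V reference.
Source V1 fixes V_0 = 15 V.
KCL at each unknown node (sum of currents leaving = 0; resistances in Ω):
  Node 1: (V_1 - 15)/18000 + (V_1 - 0)/91 + (V_1 - V_3)/22 = 0
  Node 3: (V_3 - V_1)/22 + (V_3 - 0)/3.6 = 0
Collecting terms (coefficients in siemens):
  0.0565·V_1 - 0.04545·V_3 = 0.0008333
  0.3232·V_3 - 0.04545·V_1 = 0
Determinant D = (0.0565)(0.3232) - (-0.04545)(-0.04545) = 0.0162
V_1 = [(0.0008333)(0.3232) - (-0.04545)(0)]/D = 0.01663 V
V_3 = [(0.0565)(0) - (0.0008333)(-0.04545)]/D = 0.002339 V
The requested potential is V_1 = 0.01663 V.

Final answer: V_1 = 0.01663 V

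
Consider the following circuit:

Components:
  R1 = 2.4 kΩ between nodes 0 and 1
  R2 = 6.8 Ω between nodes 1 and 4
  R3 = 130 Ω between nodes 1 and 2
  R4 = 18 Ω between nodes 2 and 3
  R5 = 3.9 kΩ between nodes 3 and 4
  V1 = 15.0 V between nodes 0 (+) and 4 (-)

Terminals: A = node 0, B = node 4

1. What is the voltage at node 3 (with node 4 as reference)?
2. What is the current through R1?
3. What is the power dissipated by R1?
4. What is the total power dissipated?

Nodal analysis, taking node 4 as the 0 V reference.
Source V1 fixes V_0 = 15 V.
KCL at each unknown node (sum of currents leaving = 0; resistances in Ω):
  Node 1: (V_1 - 15)/2400 + (V_1 - 0)/6.8 + (V_1 - V_2)/130 = 0
  Node 2: (V_2 - V_1)/130 + (V_2 - V_3)/18 = 0
  Node 3: (V_3 - V_2)/18 + (V_3 - 0)/3900 = 0
Collecting terms (coefficients in siemens):
  0.1552·V_1 - 0.007692·V_2 = 0.00625
  0.06325·V_2 - 0.007692·V_1 - 0.05556·V_3 = 0
  0.05581·V_3 - 0.05556·V_2 = 0
Solving these 3 simultaneous equations (Gaussian elimination) gives:
  V_1 = 0.04231 V, V_2 = 0.04095 V, V_3 = 0.04076 V
Part 1:
  Read off the nodal solution: V_3 = 0.04076 V
Part 2:
  I_R1 = (V_0 - V_1)/R1 = (15 - 0.04231)/2400 = 0.006232 A
  Magnitude: I_R1 = 0.006232 A
Part 3:
  I_R1 = (V_0 - V_1)/R1 = (15 - 0.04231)/2400 = 0.006232 A
  P_R1 = I_R1² × R1 = (0.006232)² × 2400 = 0.09322 W
Part 4:
  Power in each resistor, P = (ΔV)²/R:
    P_R1 = (15 - 0.04231)²/2400 = 0.09322 W
    P_R2 = (0.04231 - 0)²/6.8 = 0.0002632 W
    P_R3 = (0.04231 - 0.04095)²/130 = 0.0000000142 W
    P_R4 = (0.04095 - 0.04076)²/18 = 0.000000001966 W
    P_R5 = (0.04076 - 0)²/3900 = 0.000000426 W
  P_total = P_R1 + P_R2 + P_R3 + P_R4 + P_R5 = 0.09349 W

Final answers:
1. V_3 = 0.04076 V
2. I_R1 = 0.006232 A
3. P_R1 = 0.09322 W
4. P_total = 0.09349 W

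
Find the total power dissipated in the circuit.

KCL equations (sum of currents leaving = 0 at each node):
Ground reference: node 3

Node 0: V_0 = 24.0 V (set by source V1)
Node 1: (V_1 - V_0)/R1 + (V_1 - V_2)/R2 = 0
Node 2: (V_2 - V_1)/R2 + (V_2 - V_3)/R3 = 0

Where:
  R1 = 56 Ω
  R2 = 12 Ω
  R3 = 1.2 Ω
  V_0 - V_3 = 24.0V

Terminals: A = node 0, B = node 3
Nodal analysis, taking node 3 as the 0 V reference.
Source V1 fixes V_0 = 24 V.
KCL at each unknown node (sum of currents leaving = 0; resistances in Ω):
  Node 1: (V_1 - 24)/56 + (V_1 - V_2)/12 = 0
  Node 2: (V_2 - V_1)/12 + (V_2 - 0)/1.2 = 0
Collecting terms (coefficients in siemens):
  0.1012·V_1 - 0.08333·V_2 = 0.4286
  0.9167·V_2 - 0.08333·V_1 = 0
Determinant D = (0.1012)(0.9167) - (-0.08333)(-0.08333) = 0.08581
V_1 = [(0.4286)(0.9167) - (-0.08333)(0)]/D = 4.578 V
V_2 = [(0.1012)(0) - (0.4286)(-0.08333)]/D = 0.4162 V
Power in each resistor, P = (ΔV)²/R:
  P_R1 = (24 - 4.578)²/56 = 6.736 W
  P_R2 = (4.578 - 0.4162)²/12 = 1.443 W
  P_R3 = (0.4162 - 0)²/1.2 = 0.1443 W
P_total = P_R1 + P_R2 + P_R3 = 8.324 W

Final answer: 8.324 W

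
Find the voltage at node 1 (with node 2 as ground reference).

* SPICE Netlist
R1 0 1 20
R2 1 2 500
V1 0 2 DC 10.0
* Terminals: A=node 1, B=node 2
Nodal analysis, taking node 2 as the 0 V reference.
Source V1 fixes V_0 = 10 V.
KCL at each unknown node (sum of currents leaving = 0; resistances in Ω):
  Node 1: (V_1 - 10)/20 + (V_1 - 0)/500 = 0
Collecting terms: 0.052 × V_1 = 0.5  =>  V_1 = 9.615 V
The requested potential is V_1 = 9.615 V.

Final answer: V_1 = 9.615 V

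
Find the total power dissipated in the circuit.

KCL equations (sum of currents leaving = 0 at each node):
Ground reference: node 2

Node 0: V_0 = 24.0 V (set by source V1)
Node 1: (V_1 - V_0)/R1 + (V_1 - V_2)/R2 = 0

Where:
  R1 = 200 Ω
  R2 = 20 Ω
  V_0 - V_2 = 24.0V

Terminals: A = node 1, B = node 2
Nodal analysis, taking node 2 as the 0 V reference.
Source V1 fixes V_0 = 24 V.
KCL at each unknown node (sum of currents leaving = 0; resistances in Ω):
  Node 1: (V_1 - 24)/200 + (V_1 - 0)/20 = 0
Collecting terms: 0.055 × V_1 = 0.12  =>  V_1 = 2.182 V
Power in each resistor, P = (ΔV)²/R:
  P_R1 = (24 - 2.182)²/200 = 2.38 W
  P_R2 = (2.182 - 0)²/20 = 0.238 W
P_total = P_R1 + P_R2 = 2.618 W

Final answer: 2.618 W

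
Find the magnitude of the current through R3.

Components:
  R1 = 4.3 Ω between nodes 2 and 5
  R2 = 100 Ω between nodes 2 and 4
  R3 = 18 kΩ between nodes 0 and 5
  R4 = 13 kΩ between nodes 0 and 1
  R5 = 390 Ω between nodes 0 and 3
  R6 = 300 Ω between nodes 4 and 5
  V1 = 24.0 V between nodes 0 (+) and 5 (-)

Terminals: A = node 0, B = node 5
Nodal analysis, taking node 5 as the 0 V reference.
Source V1 fixes V_0 = 24 V.
KCL at each unknown node (sum of currents leaving = 0; resistances in Ω):
  Node 1: (V_1 - 24)/13000 = 0
  Node 2: (V_2 - 0)/4.3 + (V_2 - V_4)/100 = 0
  Node 3: (V_3 - 24)/390 = 0
  Node 4: (V_4 - V_2)/100 + (V_4 - 0)/300 = 0
Collecting terms (coefficients in siemens):
  0.00007692·V_1 = 0.001846
  0.2426·V_2 - 0.01·V_4 = 0
  0.002564·V_3 = 0.06154
  0.01333·V_4 - 0.01·V_2 = 0
Solving these 4 simultaneous equations (Gaussian elimination) gives:
  V_1 = 24 V, V_2 = 0 V, V_3 = 24 V, V_4 = 0 V
I_R3 = (V_0 - V_5)/R3 = (24 - 0)/18000 = 0.001333 A
|I_R3| = 0.001333 A

Final answer: |I_R3| = 0.001333 A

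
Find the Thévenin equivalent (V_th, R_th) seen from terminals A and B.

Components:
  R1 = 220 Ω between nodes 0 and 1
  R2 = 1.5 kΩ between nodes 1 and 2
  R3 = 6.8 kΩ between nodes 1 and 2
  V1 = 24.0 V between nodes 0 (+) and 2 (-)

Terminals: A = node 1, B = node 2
Step 1 — V_th is the open-circuit voltage V_A - V_B (nothing connected across the terminals).
Nodal analysis, taking node 2 as the 0 V reference.
Source V1 fixes V_0 = 24 V.
KCL at each unknown node (sum of currents leaving = 0; resistances in Ω):
  Node 1: (V_1 - 24)/220 + (V_1 - 0)/1500 + (V_1 - 0)/6800 = 0
Collecting terms: 0.005359 × V_1 = 0.1091  =>  V_1 = 20.36 V
V_th = V_1 - V_2 = 20.36 - 0 = 20.36 V
Step 2 — R_th: zero the source — replace V1 by a short circuit (node 2 merges into node 0) — and find the resistance seen between A (node 1) and B (node 0).
Reduce the network between node 1 (A) and node 0 (B) by series/parallel combination:
  Rp1 = R1 ‖ R2 ‖ R3 (parallel, all between nodes 0 and 1) = 1/(1/220 + 1/1500 + 1/6800) = 186.6 Ω
R_th = 186.6 Ω

Final answer: V_th = 20.36 V, R_th = 186.6 Ω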